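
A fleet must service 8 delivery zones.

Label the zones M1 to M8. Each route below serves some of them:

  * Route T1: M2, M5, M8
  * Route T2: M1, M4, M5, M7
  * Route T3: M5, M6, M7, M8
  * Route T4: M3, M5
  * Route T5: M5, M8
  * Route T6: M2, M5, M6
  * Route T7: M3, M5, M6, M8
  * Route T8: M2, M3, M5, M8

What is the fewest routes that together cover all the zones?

3

T2 and T7 and T8 together: T2 ∪ T7 ∪ T8 = {M1, M2, M3, M4, M5, M6, M7, M8} — every zone is covered.
Only T2 contains M1, so T2 is forced; the remaining 4 zones need at least 2 more routes (each remaining route adds at most 3) — so at least 3 routes are needed, and 3 is optimal.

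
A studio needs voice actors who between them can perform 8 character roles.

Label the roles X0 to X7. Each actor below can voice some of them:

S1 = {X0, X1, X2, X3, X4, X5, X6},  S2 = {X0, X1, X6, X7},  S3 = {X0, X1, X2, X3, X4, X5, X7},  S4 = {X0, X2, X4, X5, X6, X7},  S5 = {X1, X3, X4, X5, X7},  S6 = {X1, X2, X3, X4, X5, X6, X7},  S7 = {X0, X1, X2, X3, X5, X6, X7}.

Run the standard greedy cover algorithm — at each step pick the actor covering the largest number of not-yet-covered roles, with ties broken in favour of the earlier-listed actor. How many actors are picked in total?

Greedy: pick S1 (covers 7 new) → pick S2 (covers 1 new). Total picks: 2.

2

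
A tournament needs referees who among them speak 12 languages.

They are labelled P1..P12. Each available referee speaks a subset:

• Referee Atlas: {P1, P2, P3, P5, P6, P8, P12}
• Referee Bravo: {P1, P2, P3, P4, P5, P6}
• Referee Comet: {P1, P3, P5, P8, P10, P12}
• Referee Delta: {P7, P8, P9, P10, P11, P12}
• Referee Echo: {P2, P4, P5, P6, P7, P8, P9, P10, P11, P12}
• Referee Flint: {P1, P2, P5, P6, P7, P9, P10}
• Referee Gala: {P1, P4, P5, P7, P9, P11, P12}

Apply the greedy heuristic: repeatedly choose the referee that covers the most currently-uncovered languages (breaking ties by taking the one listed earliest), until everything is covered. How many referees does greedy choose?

Greedy: pick Echo (covers 10 new) → pick Atlas (covers 2 new). Total picks: 2.

2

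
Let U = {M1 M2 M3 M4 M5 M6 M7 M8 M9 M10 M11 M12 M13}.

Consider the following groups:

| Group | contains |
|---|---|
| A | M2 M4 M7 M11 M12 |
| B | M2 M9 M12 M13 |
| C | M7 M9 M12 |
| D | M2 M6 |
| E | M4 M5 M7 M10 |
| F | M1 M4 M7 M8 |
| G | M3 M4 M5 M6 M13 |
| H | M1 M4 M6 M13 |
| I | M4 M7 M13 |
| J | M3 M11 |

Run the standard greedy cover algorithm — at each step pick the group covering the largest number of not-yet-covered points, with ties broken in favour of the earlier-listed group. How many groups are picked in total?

Greedy: pick A (covers 5 new) → pick G (covers 4 new) → pick F (covers 2 new) → pick B (covers 1 new) → pick E (covers 1 new). Total picks: 5.

5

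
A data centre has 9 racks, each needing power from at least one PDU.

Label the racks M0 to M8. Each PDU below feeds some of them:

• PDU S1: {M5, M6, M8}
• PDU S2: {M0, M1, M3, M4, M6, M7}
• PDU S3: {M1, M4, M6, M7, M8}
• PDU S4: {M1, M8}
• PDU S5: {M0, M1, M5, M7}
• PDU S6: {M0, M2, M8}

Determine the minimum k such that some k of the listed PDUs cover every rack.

Take {S1, S2, S6}. Their union is {M0, M1, M2, M3, M4, M5, M6, M7, M8}, which is all 9 racks.
Only S6 contains M2, so S6 is forced; the remaining 6 racks need at least 2 more PDUs (each remaining PDU adds at most 5) — so at least 3 PDUs are needed, and 3 is optimal.

3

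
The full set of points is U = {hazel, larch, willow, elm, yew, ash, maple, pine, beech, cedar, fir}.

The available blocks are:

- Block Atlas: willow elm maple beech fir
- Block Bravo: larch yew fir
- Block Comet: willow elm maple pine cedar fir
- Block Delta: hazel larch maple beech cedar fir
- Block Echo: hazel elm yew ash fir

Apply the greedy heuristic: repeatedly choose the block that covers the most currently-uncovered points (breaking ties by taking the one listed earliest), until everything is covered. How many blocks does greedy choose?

3

Greedy: pick Comet (covers 6 new) → pick Delta (covers 3 new) → pick Echo (covers 2 new). Total picks: 3.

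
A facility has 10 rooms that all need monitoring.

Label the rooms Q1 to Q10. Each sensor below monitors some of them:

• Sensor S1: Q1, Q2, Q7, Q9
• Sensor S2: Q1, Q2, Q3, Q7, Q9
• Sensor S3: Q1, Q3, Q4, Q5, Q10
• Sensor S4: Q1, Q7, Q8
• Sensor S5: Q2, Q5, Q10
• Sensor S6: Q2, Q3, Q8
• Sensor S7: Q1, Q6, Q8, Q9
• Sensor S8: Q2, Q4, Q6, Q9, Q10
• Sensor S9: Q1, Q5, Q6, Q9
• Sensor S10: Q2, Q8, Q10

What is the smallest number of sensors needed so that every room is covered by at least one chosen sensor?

S3 and S4 and S8 together: S3 ∪ S4 ∪ S8 = {Q1, Q2, Q3, Q4, Q5, Q6, Q7, Q8, Q9, Q10} — every room is covered.
No 2 of the 10 sensors cover everything (all 45 combinations miss at least one room), so 3 is optimal.

3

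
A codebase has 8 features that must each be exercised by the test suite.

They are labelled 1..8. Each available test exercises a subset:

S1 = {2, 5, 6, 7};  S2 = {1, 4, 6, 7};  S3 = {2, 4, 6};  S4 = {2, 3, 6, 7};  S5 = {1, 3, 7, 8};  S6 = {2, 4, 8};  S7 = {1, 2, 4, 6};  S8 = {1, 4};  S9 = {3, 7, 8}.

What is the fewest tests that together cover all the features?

Take {S1, S5, S8}. Their union is {1, 2, 3, 4, 5, 6, 7, 8}, which is all 8 features.
Only S1 contains 5, so S1 is forced; the remaining 4 features need at least 2 more tests (each remaining test adds at most 3) — so at least 3 tests are needed, and 3 is optimal.

3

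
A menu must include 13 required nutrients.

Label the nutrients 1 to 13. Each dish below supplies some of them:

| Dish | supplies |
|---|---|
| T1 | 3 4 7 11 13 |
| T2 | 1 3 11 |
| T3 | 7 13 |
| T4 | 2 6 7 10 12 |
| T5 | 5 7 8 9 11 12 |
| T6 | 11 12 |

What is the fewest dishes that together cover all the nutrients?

4

T1 and T2 and T4 and T5 together: T1 ∪ T2 ∪ T4 ∪ T5 = {1, 2, 3, 4, 5, 6, 7, 8, 9, 10, 11, 12, 13} — every nutrient is covered.
Only T5 contains 5, so T5 is forced; the remaining 7 nutrients need at least 3 more dishes (each remaining dish adds at most 3) — so at least 4 dishes are needed, and 4 is optimal.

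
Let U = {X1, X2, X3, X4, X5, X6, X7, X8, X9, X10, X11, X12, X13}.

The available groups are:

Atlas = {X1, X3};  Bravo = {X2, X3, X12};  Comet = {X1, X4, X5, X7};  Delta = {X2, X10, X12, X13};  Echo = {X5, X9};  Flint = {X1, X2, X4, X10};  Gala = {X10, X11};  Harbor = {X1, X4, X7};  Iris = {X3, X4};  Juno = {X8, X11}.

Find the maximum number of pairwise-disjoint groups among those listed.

Atlas, Delta, Echo, Juno are pairwise disjoint (Atlas={X1,X3}; Delta={X2,X10,X12,X13}; Echo={X5,X9}; Juno={X8,X11}).
Every remaining group overlaps one of these, and no 5 of the listed groups are pairwise disjoint, so 4 is the maximum.

4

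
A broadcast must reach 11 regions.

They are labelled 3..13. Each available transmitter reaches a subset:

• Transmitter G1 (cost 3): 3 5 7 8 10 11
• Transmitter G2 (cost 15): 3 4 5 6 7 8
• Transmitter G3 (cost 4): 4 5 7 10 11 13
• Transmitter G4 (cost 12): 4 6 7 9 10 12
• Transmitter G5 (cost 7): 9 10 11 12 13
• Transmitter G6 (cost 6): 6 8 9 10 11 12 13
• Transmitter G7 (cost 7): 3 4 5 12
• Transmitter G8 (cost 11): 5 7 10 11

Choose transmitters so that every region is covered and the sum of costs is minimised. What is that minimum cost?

G1, G3, G6 together cover every region (G1 ∪ G3 ∪ G6 = {3, 4, 5, 6, 7, 8, 9, 10, 11, 12, 13}); total cost 3 + 4 + 6 = 13.
No covering selection has total cost below 13.

13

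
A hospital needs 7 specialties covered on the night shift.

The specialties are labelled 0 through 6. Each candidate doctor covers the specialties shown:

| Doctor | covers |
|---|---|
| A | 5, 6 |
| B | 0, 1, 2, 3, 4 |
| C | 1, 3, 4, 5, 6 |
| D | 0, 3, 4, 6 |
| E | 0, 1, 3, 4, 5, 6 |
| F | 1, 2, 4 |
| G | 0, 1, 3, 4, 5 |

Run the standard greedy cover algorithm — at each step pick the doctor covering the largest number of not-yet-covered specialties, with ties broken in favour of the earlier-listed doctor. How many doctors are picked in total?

Greedy: pick E (covers 6 new) → pick B (covers 1 new). Total picks: 2.

2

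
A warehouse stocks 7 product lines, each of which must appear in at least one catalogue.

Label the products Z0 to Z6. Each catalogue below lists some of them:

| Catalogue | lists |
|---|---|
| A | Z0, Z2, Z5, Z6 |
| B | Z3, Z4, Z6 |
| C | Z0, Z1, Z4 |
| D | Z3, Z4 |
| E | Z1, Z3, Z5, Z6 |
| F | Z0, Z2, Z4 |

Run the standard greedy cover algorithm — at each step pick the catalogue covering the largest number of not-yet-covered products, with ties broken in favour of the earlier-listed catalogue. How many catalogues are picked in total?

Greedy: pick A (covers 4 new) → pick B (covers 2 new) → pick C (covers 1 new). Total picks: 3.
(The true minimum cover uses only 2 catalogues, so greedy is not optimal here.)

3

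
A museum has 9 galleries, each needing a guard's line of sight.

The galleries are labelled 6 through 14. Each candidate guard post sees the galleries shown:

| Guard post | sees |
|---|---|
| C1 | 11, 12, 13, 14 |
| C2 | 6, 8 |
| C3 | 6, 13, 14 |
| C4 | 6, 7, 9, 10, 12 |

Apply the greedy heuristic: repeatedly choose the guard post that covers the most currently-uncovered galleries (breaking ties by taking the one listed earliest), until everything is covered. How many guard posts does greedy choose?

3

Greedy: pick C4 (covers 5 new) → pick C1 (covers 3 new) → pick C2 (covers 1 new). Total picks: 3.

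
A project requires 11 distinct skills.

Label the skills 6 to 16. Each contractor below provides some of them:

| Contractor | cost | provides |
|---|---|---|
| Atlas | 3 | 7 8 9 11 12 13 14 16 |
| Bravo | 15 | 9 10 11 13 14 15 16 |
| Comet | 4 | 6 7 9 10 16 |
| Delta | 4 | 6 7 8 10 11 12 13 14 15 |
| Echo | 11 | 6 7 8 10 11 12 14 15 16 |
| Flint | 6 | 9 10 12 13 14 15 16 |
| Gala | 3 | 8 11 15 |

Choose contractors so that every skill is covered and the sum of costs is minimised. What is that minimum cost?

Atlas, Delta together cover every skill (Atlas ∪ Delta = {6, 7, 8, 9, 10, 11, 12, 13, 14, 15, 16}); total cost 3 + 4 = 7.
No covering selection has total cost below 7.

7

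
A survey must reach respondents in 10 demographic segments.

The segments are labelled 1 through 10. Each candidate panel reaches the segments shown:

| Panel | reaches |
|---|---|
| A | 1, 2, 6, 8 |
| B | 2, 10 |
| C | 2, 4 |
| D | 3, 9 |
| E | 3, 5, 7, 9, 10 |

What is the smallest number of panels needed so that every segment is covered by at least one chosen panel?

3

Take {A, C, E}. Their union is {1, 2, 3, 4, 5, 6, 7, 8, 9, 10}, which is all 10 segments.
Only A contains 1, so A is forced; the remaining 6 segments need at least 2 more panels (each remaining panel adds at most 5) — so at least 3 panels are needed, and 3 is optimal.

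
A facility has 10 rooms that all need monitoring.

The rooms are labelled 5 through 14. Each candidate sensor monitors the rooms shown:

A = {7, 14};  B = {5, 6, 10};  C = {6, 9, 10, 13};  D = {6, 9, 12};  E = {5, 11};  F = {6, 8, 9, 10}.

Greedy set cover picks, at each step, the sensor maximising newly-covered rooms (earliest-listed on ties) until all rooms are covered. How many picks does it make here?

5

Greedy: pick C (covers 4 new) → pick A (covers 2 new) → pick E (covers 2 new) → pick D (covers 1 new) → pick F (covers 1 new). Total picks: 5.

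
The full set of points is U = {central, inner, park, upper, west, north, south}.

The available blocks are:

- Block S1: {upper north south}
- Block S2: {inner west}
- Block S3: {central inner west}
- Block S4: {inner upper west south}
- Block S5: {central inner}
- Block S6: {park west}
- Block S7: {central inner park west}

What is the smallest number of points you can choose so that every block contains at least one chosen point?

3

H = {inner, park, south} meets every block (each contains at least one member of H), and |H| = 3.
The blocks S1, S5, S6 are pairwise disjoint, so any hitting set needs a separate point for each — at least 3. Hence 3 is optimal.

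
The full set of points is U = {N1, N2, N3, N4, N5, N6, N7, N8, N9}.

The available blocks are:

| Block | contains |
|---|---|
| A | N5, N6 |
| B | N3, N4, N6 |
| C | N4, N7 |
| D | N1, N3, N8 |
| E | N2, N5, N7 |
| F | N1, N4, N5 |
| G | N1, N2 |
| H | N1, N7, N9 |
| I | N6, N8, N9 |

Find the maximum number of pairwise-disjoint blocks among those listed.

C, G, I are pairwise disjoint (C={N4,N7}; G={N1,N2}; I={N6,N8,N9}).
Every remaining block overlaps one of these, and no 4 of the listed blocks are pairwise disjoint, so 3 is the maximum.

3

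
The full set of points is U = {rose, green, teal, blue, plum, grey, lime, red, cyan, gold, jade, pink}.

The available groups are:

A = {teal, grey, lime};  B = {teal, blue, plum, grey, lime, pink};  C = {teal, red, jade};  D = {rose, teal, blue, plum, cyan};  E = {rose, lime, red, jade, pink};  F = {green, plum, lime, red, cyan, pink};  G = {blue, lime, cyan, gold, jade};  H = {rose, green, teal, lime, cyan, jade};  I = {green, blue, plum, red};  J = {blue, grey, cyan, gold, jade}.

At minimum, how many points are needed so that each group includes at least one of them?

The 3 points {plum, grey, jade} hit every group.
No choice of 2 points meets every group, so 3 is the minimum.

3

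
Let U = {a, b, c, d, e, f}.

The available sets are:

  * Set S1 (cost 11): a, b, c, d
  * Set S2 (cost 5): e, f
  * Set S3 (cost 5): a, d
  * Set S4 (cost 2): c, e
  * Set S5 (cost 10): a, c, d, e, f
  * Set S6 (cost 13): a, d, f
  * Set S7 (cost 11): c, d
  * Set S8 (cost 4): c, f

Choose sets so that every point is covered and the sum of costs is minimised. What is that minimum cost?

16

S1, S2 together cover every point (S1 ∪ S2 = {a, b, c, d, e, f}); total cost 11 + 5 = 16.
The greedy pick S4, S3, S8, S1 costs 22; no covering selection beats 16.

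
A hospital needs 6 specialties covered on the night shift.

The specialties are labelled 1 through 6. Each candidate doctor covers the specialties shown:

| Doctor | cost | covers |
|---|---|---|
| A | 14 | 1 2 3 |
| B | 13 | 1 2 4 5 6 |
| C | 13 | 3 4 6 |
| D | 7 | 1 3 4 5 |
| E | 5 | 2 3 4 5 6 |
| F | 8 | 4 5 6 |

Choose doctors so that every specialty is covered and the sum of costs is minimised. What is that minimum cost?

D, E together cover every specialty (D ∪ E = {1, 2, 3, 4, 5, 6}); total cost 7 + 5 = 12.
No covering selection has total cost below 12.

12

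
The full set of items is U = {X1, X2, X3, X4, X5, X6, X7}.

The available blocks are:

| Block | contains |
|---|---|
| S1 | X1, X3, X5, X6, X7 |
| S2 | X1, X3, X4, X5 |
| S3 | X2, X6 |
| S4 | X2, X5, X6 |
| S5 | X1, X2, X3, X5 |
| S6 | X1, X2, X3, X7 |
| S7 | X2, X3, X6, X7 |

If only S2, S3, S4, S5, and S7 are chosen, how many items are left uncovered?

0

Union of S2, S3, S4, S5, S7 = {X1, X2, X3, X4, X5, X6, X7} — that's every item, so 0 are uncovered.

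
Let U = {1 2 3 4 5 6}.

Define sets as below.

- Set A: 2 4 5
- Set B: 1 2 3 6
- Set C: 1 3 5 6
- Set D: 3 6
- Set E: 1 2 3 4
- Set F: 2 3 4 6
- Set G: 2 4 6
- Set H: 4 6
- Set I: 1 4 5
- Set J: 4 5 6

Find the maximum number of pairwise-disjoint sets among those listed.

D, I are pairwise disjoint (D={3,6}; I={1,4,5}).
Every remaining set overlaps one of these, and no 3 of the listed sets are pairwise disjoint, so 2 is the maximum.

2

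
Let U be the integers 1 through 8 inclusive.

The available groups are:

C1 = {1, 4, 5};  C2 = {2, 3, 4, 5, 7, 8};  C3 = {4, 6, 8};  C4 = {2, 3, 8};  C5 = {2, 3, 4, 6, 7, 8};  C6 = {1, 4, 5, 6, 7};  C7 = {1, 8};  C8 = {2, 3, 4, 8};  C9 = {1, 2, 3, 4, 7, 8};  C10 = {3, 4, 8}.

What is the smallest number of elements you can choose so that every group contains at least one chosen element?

Take H = {4, 8}. Each listed group contains at least one of these, so H is a hitting set of size 2.
The groups C1, C4 are pairwise disjoint, so any hitting set needs a separate element for each — at least 2. Hence 2 is optimal.

2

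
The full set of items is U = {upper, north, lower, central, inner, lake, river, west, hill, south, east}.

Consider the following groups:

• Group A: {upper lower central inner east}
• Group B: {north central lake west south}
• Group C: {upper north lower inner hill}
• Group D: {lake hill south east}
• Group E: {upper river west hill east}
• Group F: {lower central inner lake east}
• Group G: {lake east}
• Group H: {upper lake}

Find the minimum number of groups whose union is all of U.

Take {A, B, E}. Their union is {upper, north, lower, central, inner, lake, river, west, hill, south, east}, which is all 11 items.
Each group has at most 5 items, and 2·5 = 10 < 11 — so at least 3 groups are needed, and 3 is optimal.

3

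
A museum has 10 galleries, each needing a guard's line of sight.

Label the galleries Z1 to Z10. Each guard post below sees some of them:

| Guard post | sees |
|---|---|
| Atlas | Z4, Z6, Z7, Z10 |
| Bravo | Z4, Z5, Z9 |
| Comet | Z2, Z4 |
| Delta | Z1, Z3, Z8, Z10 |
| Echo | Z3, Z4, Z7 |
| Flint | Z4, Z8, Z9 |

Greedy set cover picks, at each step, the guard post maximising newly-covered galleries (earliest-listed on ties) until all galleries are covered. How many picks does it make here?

4

Greedy: pick Atlas (covers 4 new) → pick Delta (covers 3 new) → pick Bravo (covers 2 new) → pick Comet (covers 1 new). Total picks: 4.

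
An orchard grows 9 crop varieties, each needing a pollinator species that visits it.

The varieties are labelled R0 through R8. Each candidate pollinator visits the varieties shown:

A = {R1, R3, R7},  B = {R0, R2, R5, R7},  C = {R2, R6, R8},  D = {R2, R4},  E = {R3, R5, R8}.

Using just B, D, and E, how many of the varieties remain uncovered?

Union of B, D, E = {R0, R2, R3, R4, R5, R7, R8}.
Not covered: R1, R6 — 2 varieties.

2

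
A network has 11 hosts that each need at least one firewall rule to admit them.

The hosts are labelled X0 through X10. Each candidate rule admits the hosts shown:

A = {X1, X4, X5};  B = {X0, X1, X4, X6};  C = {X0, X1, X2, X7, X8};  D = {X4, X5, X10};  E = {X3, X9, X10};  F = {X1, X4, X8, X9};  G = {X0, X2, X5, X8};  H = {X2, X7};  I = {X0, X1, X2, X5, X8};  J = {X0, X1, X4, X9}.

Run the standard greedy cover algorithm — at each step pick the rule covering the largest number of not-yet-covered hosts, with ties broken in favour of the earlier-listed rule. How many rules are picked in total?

4

Greedy: pick C (covers 5 new) → pick D (covers 3 new) → pick E (covers 2 new) → pick B (covers 1 new). Total picks: 4.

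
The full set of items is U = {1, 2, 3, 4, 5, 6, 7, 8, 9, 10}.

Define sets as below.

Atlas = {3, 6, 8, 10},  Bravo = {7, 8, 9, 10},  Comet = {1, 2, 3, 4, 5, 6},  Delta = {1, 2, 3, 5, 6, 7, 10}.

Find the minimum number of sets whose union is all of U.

Take {Bravo, Comet}. Their union is {1, 2, 3, 4, 5, 6, 7, 8, 9, 10}, which is all 10 items.
No single set has all 10 items (the largest, Delta, has 7), so 2 is optimal.

2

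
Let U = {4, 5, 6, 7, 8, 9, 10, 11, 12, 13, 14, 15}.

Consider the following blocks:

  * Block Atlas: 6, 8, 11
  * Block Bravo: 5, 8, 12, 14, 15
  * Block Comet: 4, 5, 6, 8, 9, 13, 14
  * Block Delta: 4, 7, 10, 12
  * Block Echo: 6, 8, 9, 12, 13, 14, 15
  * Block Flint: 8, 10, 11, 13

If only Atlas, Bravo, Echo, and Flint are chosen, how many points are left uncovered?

Union of Atlas, Bravo, Echo, Flint = {5, 6, 8, 9, 10, 11, 12, 13, 14, 15}.
Not covered: 4, 7 — 2 points.

2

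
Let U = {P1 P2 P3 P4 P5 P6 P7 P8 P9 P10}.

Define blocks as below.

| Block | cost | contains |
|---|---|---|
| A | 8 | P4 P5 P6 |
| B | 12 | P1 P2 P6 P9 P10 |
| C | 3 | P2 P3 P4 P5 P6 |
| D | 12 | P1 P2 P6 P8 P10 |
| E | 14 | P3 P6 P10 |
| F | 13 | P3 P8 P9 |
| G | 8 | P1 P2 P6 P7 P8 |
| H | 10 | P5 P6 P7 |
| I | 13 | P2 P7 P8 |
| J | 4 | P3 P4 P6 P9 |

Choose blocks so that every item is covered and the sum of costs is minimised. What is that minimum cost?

23

B, C, G together cover every item (B ∪ C ∪ G = {P1, P2, P3, P4, P5, P6, P7, P8, P9, P10}); total cost 12 + 3 + 8 = 23.
The greedy pick C, G, J, B costs 27; no covering selection beats 23.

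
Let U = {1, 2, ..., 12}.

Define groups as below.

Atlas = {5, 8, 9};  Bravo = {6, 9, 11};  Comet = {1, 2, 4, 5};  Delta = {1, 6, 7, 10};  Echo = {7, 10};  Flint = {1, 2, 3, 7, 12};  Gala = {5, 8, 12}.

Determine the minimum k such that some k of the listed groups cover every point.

Atlas and Bravo and Comet and Echo and Flint together: Atlas ∪ Bravo ∪ Comet ∪ Echo ∪ Flint = {1, 2, 3, 4, 5, 6, 7, 8, 9, 10, 11, 12} — every point is covered.
No 4 of the 7 groups cover everything (all 35 combinations miss at least one point), so 5 is optimal.

5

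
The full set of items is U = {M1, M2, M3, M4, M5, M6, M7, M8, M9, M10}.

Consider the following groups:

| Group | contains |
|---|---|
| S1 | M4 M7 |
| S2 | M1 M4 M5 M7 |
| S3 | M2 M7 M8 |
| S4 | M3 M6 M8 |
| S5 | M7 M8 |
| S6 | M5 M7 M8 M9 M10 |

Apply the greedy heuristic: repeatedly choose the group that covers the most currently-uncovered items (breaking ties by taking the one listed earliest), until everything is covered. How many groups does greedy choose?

Greedy: pick S6 (covers 5 new) → pick S2 (covers 2 new) → pick S4 (covers 2 new) → pick S3 (covers 1 new). Total picks: 4.

4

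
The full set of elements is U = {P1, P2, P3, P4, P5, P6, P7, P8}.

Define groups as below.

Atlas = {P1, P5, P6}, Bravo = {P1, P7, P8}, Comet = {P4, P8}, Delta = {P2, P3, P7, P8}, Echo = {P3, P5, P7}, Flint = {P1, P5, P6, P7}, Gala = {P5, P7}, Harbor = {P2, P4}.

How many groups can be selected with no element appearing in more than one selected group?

Gala, Harbor are pairwise disjoint (Gala={P5,P7}; Harbor={P2,P4}).
Every remaining group overlaps one of these, and no 3 of the listed groups are pairwise disjoint, so 2 is the maximum.

2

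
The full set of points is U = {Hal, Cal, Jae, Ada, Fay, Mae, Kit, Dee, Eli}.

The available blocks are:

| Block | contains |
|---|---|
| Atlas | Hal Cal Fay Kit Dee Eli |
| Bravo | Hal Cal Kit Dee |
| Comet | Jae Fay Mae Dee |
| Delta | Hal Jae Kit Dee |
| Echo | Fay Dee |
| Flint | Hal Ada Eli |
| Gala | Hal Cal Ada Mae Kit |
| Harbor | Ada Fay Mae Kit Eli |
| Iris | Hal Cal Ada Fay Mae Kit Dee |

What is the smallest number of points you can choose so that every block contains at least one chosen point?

2

The 2 points {Hal, Fay} hit every block.
The blocks Echo, Flint are pairwise disjoint, so any hitting set needs a separate point for each — at least 2. Hence 2 is optimal.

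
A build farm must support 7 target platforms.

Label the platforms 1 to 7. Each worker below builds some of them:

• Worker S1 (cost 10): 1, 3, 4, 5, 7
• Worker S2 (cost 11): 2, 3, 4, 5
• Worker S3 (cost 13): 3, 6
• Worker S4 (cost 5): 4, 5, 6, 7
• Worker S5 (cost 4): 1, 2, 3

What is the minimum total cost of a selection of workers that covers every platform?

9

S4, S5 together cover every platform (S4 ∪ S5 = {1, 2, 3, 4, 5, 6, 7}); total cost 5 + 4 = 9.
No covering selection has total cost below 9.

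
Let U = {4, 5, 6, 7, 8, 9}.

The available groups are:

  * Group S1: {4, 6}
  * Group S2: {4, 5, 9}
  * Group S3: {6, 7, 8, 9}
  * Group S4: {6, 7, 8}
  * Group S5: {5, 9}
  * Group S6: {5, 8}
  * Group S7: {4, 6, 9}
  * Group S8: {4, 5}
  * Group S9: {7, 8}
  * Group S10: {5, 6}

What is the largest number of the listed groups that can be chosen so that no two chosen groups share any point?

S1, S5, S9 are pairwise disjoint (S1={4,6}; S5={5,9}; S9={7,8}).
Every remaining group overlaps one of these, and no 4 of the listed groups are pairwise disjoint, so 3 is the maximum.

3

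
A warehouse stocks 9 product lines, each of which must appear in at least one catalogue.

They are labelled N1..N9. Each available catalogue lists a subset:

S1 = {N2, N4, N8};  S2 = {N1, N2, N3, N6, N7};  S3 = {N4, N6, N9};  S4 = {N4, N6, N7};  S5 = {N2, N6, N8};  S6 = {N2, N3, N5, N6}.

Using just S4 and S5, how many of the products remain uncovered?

4

Union of S4, S5 = {N2, N4, N6, N7, N8}.
Not covered: N1, N3, N5, N9 — 4 products.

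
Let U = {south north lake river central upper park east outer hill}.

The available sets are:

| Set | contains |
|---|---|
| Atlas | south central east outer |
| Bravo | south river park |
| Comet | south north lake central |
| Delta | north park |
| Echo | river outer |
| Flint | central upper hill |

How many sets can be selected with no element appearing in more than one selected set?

3

Delta, Echo, Flint are pairwise disjoint (Delta={north,park}; Echo={river,outer}; Flint={central,upper,hill}).
Every remaining set overlaps one of these, and no 4 of the listed sets are pairwise disjoint, so 3 is the maximum.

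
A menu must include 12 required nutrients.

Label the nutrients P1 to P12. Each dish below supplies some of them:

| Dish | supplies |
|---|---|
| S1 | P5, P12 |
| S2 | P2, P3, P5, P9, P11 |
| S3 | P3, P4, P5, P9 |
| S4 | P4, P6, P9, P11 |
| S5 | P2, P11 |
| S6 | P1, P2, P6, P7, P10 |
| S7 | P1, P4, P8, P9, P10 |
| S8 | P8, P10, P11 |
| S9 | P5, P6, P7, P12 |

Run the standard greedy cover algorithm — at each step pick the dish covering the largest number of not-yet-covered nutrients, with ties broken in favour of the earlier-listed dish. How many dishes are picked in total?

Greedy: pick S2 (covers 5 new) → pick S6 (covers 4 new) → pick S7 (covers 2 new) → pick S1 (covers 1 new). Total picks: 4.
(The true minimum cover uses only 3 dishes, so greedy is not optimal here.)

4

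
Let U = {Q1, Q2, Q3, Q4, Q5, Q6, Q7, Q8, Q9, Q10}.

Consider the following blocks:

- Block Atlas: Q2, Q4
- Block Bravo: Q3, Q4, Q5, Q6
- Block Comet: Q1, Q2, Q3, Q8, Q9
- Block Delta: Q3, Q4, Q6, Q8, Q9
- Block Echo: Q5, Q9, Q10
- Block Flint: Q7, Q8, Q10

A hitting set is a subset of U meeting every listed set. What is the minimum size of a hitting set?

H = {Q2, Q5, Q8} meets every block (each contains at least one member of H), and |H| = 3.
No choice of 2 items meets every block, so 3 is the minimum.

3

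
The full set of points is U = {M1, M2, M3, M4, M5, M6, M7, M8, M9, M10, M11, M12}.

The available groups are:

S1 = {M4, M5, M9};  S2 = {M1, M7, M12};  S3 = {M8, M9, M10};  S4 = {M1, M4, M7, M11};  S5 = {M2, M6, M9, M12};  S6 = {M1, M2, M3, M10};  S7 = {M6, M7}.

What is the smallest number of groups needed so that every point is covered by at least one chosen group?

5

Take {S1, S3, S4, S5, S6}. Their union is {M1, M2, M3, M4, M5, M6, M7, M8, M9, M10, M11, M12}, which is all 12 points.
No 4 of the 7 groups cover everything (all 35 combinations miss at least one point), so 5 is optimal.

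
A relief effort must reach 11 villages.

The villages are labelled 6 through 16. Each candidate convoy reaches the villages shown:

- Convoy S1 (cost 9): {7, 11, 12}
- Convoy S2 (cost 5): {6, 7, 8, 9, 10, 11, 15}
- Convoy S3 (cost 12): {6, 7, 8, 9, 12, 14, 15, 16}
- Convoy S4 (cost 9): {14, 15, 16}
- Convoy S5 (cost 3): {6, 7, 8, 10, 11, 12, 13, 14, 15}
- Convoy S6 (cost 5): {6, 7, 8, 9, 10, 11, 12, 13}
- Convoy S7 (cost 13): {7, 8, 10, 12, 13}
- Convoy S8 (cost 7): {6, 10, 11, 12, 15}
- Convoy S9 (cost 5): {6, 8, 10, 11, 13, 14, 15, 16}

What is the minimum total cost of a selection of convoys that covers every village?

10

S6, S9 together cover every village (S6 ∪ S9 = {6, 7, 8, 9, 10, 11, 12, 13, 14, 15, 16}); total cost 5 + 5 = 10.
The greedy pick S5, S2, S9 costs 13; no covering selection beats 10.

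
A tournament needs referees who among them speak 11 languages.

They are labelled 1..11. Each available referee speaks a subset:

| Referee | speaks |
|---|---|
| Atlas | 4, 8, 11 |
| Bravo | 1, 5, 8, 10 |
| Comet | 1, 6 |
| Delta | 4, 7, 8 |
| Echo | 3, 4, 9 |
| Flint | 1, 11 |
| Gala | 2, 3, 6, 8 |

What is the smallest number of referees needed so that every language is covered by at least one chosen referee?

Take {Bravo, Delta, Echo, Flint, Gala}. Their union is {1, 2, 3, 4, 5, 6, 7, 8, 9, 10, 11}, which is all 11 languages.
No 4 of the 7 referees cover everything (all 35 combinations miss at least one language), so 5 is optimal.

5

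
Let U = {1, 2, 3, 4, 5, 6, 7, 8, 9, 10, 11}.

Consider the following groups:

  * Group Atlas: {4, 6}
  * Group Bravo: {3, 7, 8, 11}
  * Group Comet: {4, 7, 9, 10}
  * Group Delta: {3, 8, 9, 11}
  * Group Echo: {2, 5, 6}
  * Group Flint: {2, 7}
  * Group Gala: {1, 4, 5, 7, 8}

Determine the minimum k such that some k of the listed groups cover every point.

4

Bravo and Comet and Echo and Gala together: Bravo ∪ Comet ∪ Echo ∪ Gala = {1, 2, 3, 4, 5, 6, 7, 8, 9, 10, 11} — every point is covered.
Only Comet contains 10, so Comet is forced; the remaining 7 points need at least 3 more groups (each remaining group adds at most 3) — so at least 4 groups are needed, and 4 is optimal.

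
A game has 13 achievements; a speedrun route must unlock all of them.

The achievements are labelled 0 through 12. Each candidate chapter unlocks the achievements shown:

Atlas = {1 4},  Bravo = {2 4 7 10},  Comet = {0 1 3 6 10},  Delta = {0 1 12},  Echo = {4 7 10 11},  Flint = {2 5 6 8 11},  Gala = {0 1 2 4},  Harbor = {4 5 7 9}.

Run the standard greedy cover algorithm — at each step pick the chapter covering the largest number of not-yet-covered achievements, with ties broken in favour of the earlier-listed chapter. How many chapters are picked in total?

Greedy: pick Comet (covers 5 new) → pick Flint (covers 4 new) → pick Harbor (covers 3 new) → pick Delta (covers 1 new). Total picks: 4.

4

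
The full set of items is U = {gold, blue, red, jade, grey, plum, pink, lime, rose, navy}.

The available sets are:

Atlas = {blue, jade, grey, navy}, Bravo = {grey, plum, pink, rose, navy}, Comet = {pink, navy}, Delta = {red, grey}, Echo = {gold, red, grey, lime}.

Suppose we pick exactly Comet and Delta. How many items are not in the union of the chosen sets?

6

Union of Comet, Delta = {red, grey, pink, navy}.
Not covered: gold, blue, jade, plum, lime, rose — 6 items.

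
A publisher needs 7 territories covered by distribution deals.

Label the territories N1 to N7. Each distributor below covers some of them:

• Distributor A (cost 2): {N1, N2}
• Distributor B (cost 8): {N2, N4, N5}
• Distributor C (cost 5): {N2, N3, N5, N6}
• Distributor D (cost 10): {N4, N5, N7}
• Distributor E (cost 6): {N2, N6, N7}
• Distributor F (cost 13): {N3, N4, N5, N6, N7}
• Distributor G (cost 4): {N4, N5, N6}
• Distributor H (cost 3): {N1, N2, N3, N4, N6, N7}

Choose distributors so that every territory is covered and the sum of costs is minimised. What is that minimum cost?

G, H together cover every territory (G ∪ H = {N1, N2, N3, N4, N5, N6, N7}); total cost 4 + 3 = 7.
No covering selection has total cost below 7.

7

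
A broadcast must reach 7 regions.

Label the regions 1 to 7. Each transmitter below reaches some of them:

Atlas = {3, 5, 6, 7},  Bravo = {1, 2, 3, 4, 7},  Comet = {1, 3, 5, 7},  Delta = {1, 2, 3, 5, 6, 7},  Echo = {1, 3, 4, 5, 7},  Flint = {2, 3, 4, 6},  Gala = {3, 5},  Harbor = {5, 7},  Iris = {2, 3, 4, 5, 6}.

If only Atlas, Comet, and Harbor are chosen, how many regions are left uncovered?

Union of Atlas, Comet, Harbor = {1, 3, 5, 6, 7}.
Not covered: 2, 4 — 2 regions.

2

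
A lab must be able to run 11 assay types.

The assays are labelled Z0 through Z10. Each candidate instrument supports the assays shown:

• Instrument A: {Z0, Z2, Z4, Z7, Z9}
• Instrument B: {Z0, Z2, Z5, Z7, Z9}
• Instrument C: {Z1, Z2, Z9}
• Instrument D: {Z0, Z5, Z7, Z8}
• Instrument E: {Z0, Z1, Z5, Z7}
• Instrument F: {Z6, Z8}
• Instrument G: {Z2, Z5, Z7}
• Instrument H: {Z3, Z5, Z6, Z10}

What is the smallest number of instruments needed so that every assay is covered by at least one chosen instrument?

4

A and C and D and H together: A ∪ C ∪ D ∪ H = {Z0, Z1, Z2, Z3, Z4, Z5, Z6, Z7, Z8, Z9, Z10} — every assay is covered.
No 3 of the 8 instruments cover everything (all 56 combinations miss at least one assay), so 4 is optimal.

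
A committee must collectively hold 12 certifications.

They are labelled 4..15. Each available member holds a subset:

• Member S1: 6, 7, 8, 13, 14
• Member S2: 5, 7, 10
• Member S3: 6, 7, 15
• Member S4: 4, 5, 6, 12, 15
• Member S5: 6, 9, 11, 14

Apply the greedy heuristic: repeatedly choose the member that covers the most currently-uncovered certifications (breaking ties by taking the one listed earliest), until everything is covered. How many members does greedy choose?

4

Greedy: pick S1 (covers 5 new) → pick S4 (covers 4 new) → pick S5 (covers 2 new) → pick S2 (covers 1 new). Total picks: 4.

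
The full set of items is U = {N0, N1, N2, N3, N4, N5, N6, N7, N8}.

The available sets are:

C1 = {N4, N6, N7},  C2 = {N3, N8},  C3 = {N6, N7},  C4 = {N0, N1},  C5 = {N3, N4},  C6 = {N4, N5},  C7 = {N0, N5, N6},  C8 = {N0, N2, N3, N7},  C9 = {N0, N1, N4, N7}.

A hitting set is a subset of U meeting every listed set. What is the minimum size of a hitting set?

The 4 items {N1, N3, N4, N6} hit every set.
The sets C2, C3, C4, C6 are pairwise disjoint, so any hitting set needs a separate item for each — at least 4. Hence 4 is optimal.

4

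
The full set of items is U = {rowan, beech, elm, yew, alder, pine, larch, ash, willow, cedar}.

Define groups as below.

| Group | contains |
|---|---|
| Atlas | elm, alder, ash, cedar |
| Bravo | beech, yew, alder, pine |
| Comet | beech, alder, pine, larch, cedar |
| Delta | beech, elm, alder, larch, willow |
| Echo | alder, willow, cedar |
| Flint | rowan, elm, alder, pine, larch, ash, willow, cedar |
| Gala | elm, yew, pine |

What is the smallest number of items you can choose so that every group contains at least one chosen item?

2

H = {elm, alder} meets every group (each contains at least one member of H), and |H| = 2.
The groups Echo, Gala are pairwise disjoint, so any hitting set needs a separate item for each — at least 2. Hence 2 is optimal.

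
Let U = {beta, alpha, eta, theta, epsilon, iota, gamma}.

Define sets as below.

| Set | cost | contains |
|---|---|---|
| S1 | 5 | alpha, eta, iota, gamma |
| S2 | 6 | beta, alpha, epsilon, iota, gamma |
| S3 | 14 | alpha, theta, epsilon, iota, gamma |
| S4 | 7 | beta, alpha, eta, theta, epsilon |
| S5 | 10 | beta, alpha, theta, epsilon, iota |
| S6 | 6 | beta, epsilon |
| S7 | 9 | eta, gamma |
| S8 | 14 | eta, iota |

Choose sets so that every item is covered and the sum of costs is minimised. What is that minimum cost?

12

S1, S4 together cover every item (S1 ∪ S4 = {beta, alpha, eta, theta, epsilon, iota, gamma}); total cost 5 + 7 = 12.
The greedy pick S2, S4 costs 13; no covering selection beats 12.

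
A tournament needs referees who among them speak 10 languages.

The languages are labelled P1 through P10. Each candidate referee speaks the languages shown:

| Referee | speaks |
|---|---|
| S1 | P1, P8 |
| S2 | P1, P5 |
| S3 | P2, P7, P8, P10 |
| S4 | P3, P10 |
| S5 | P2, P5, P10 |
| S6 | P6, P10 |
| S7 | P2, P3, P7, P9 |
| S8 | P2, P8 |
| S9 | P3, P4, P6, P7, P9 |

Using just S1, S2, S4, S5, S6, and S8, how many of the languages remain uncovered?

3

Union of S1, S2, S4, S5, S6, S8 = {P1, P2, P3, P5, P6, P8, P10}.
Not covered: P4, P7, P9 — 3 languages.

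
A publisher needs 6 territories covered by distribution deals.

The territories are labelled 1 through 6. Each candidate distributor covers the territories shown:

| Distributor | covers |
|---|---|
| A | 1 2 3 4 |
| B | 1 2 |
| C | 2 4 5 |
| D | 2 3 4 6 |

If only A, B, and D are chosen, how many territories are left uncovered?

1

Union of A, B, D = {1, 2, 3, 4, 6}.
Not covered: 5 — 1 territory.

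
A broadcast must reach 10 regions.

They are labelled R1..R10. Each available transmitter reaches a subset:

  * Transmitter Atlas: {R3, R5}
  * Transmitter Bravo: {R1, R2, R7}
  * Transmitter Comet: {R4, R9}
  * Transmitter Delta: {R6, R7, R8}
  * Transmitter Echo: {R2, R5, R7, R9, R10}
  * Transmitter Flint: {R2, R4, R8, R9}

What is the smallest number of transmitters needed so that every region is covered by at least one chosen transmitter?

Take {Atlas, Bravo, Delta, Echo, Flint}. Their union is {R1, R2, R3, R4, R5, R6, R7, R8, R9, R10}, which is all 10 regions.
No 4 of the 6 transmitters cover everything (all 15 combinations miss at least one region), so 5 is optimal.

5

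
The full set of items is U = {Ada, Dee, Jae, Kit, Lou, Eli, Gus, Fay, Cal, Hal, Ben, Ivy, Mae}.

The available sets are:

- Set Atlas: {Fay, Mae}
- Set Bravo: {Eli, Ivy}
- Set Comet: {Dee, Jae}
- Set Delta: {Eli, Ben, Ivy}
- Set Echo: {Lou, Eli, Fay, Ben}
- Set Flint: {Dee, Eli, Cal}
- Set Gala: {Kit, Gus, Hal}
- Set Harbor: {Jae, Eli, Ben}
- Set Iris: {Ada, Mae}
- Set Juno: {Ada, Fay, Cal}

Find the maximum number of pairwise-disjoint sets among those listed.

4

Comet, Echo, Gala, Iris are pairwise disjoint (Comet={Dee,Jae}; Echo={Lou,Eli,Fay,Ben}; Gala={Kit,Gus,Hal}; Iris={Ada,Mae}).
Every remaining set overlaps one of these, and no 5 of the listed sets are pairwise disjoint, so 4 is the maximum.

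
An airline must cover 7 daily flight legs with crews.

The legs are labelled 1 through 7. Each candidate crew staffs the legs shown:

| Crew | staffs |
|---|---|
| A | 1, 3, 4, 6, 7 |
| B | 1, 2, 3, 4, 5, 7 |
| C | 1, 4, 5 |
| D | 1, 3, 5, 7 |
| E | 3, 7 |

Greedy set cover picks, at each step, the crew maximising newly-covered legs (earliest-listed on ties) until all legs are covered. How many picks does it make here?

Greedy: pick B (covers 6 new) → pick A (covers 1 new). Total picks: 2.

2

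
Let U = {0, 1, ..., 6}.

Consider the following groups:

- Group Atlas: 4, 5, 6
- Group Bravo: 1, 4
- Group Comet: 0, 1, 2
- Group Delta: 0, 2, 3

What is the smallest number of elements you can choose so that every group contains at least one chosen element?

2

The 2 elements {0, 4} hit every group.
The groups Atlas, Comet are pairwise disjoint, so any hitting set needs a separate element for each — at least 2. Hence 2 is optimal.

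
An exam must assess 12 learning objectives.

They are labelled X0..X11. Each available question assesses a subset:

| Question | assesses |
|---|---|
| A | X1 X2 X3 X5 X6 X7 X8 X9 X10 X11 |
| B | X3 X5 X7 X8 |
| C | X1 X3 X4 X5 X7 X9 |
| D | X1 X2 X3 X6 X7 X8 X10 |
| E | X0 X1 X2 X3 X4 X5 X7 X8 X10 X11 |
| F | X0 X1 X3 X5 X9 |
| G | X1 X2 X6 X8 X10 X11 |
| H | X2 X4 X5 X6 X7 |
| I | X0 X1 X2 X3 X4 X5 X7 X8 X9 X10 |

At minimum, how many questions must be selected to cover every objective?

A and I together: A ∪ I = {X0, X1, X2, X3, X4, X5, X6, X7, X8, X9, X10, X11} — every objective is covered.
No single question has all 12 objectives (the largest, A, has 10), so 2 is optimal.

2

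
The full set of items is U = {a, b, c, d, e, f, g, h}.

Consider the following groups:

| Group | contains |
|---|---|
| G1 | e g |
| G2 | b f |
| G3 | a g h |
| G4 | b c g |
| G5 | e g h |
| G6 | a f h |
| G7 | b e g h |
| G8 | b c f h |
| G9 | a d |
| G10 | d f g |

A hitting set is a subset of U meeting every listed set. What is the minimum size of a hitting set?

3

The 3 items {d, f, g} hit every group.
The groups G2, G5, G9 are pairwise disjoint, so any hitting set needs a separate item for each — at least 3. Hence 3 is optimal.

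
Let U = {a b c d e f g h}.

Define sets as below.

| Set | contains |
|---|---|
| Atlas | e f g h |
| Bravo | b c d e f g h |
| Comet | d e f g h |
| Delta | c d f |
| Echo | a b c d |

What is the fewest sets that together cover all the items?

2

Atlas and Echo cover everything between them: the union {a, b, c, d, e, f, g, h} is all of U.
No single set has all 8 items (the largest, Bravo, has 7), so 2 is optimal.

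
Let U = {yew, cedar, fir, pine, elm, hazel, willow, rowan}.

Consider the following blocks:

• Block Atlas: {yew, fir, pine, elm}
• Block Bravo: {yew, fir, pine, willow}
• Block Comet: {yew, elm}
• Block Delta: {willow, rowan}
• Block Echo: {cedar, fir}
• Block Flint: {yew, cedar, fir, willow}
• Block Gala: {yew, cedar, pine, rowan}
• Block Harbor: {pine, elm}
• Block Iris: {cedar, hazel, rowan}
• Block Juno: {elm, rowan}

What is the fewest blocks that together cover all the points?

3

Atlas and Flint and Iris together: Atlas ∪ Flint ∪ Iris = {yew, cedar, fir, pine, elm, hazel, willow, rowan} — every point is covered.
Only Iris contains hazel, so Iris is forced; the remaining 5 points need at least 2 more blocks (each remaining block adds at most 4) — so at least 3 blocks are needed, and 3 is optimal.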